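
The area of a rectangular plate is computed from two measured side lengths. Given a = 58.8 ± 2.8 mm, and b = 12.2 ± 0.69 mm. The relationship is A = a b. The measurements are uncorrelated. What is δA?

53.0 mm^2

Since A is a product/quotient, work with relative uncertainties:
  (1·δa/a)² = (1×0.0476)² = 0.00227;  (1·δb/b)² = (1×0.0566)² = 0.00320
δA/A = √(0.00547) = 0.0739
A = 717 mm^2, so δA = 0.0739 × 717 = 53.0 mm^2.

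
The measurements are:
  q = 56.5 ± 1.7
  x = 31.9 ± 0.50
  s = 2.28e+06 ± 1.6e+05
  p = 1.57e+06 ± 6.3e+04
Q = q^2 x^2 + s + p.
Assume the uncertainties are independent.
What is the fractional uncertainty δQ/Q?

0.0394

Let w = q^2·x^2 = 3.25e+06. δw/w = √((2·δq/q)² + (2·δx/x)²) = √(0.00362 + 0.000983) = 0.0679, so δw = 2.2e+05.
Q = w + s + p: δQ = √(δw² + δs² + δp²) = √(4.86e+10 + 2.56e+10 + 3.97e+09) = 2.8e+05
Q = 7.1e+06, so δQ/Q = 2.8e+05/7.1e+06 = 0.0394.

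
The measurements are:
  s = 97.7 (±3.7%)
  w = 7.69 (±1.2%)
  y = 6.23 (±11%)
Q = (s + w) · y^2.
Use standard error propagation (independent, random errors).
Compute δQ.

Let u = s + w = 105. δu = √(δs² + δw²) = √(13.1 + 0.00852) = 3.62, so δu/u = 0.0343.
Q is then a monomial in u, y:
δQ/Q = √((δu/u)² + (2·δy/y)²) = √(0.00118 + 0.0484) = 0.223
Q = 4090, so δQ = 0.223 × 4090 = 911.

911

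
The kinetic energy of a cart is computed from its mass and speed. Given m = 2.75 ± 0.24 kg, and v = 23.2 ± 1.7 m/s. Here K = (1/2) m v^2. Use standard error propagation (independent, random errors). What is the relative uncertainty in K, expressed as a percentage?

Since K is a product/quotient, work with relative uncertainties:
  (1·δm/m)² = (1×0.0873)² = 0.00762;  (2·δv/v)² = (2×0.0733)² = 0.0215
δK/K = √(0.0291) = 0.171

17.1%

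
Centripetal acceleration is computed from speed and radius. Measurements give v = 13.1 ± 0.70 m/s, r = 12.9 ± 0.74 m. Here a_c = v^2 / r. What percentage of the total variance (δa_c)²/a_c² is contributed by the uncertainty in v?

77.6%

(δa_c/a_c)² = (2·δv/v)² + (-1·δr/r)²
  v term: (2×0.0534)² = 0.0114
  r term: (-1×0.0574)² = 0.00329
Total = 0.0147. Share from v = 0.0114/0.0147 = 0.776.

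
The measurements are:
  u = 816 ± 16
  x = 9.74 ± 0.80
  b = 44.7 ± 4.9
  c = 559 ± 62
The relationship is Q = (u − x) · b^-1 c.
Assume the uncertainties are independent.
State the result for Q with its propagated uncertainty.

10100 ± 1590

Let w = u − x = 806. δw = √(δu² + δx²) = √(256 + 0.640) = 16.0, so δw/w = 0.0199.
Q is then a monomial in w, b, c:
δQ/Q = √((δw/w)² + (-1·δb/b)² + (1·δc/c)²) = √(0.000395 + 0.0120 + 0.0123) = 0.157
Q = 10100, so δQ = 0.157 × 10100 = 1590.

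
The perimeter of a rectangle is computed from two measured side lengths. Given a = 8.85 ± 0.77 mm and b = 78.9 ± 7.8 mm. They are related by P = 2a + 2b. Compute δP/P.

0.0893

Sums and differences: (δP)² = Σ (cᵢ δxᵢ)².
  (2·δa)² = 2.37;  (2·δb)² = 243
δP = √(246) = 15.7 mm
P = 176 mm, so δP/P = 15.7/176 = 0.0893.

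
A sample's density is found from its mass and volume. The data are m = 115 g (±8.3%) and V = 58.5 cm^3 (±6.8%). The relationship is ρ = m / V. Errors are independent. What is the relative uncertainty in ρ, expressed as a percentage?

Relative error in a monomial: (δρ/ρ)² = Σ (nᵢ · δxᵢ/xᵢ)².
  (1·δm/m)² = (1×0.0830)² = 0.00689;  (-1·δV/V)² = (-1×0.0680)² = 0.00462
δρ/ρ = √(0.0115) = 0.107

10.7%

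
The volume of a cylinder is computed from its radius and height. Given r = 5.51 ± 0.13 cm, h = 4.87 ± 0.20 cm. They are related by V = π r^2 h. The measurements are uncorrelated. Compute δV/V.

Products/powers → add relative errors in quadrature, weighted by exponent:
  (2·δr/r)² = (2×0.0236)² = 0.00223;  (1·δh/h)² = (1×0.0411)² = 0.00169
δV/V = √(0.00391) = 0.0626

0.0626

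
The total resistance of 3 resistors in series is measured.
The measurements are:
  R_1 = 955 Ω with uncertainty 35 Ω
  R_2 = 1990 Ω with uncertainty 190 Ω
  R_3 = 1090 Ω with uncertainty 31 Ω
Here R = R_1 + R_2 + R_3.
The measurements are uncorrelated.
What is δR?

Sums and differences: (δR)² = Σ (cᵢ δxᵢ)².
  (δR_1)² = 1220;  (δR_2)² = 36100;  (δR_3)² = 961
δR = √(38300) = 196 Ω

196 Ω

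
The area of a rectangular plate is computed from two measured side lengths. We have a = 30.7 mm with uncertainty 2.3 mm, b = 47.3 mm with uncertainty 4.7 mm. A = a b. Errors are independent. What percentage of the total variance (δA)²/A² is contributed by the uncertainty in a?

36.2%

(δA/A)² = (1·δa/a)² + (1·δb/b)²
  a term: (1×0.0749)² = 0.00561
  b term: (1×0.0994)² = 0.00987
Total = 0.0155. Share from a = 0.00561/0.0155 = 0.362.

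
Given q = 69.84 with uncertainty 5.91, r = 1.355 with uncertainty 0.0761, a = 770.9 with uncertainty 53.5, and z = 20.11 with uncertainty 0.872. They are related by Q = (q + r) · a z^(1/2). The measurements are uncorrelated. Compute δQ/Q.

0.110

Let u = q + r = 71.20. δu = √(δq² + δr²) = √(34.9 + 0.00579) = 5.91, so δu/u = 0.0830.
Q is then a monomial in u, a, z:
δQ/Q = √((δu/u)² + (1·δa/a)² + (½·δz/z)²) = √(0.00689 + 0.00482 + 0.000470) = 0.110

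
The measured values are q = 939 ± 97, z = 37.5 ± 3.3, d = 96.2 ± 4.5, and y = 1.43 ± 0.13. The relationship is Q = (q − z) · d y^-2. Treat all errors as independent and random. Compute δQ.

Let u = q − z = 902. δu = √(δq² + δz²) = √(9410 + 10.9) = 97.1, so δu/u = 0.108.
Q is then a monomial in u, d, y:
δQ/Q = √((δu/u)² + (1·δd/d)² + (-2·δy/y)²) = √(0.0116 + 0.00219 + 0.0331) = 0.216
Q = 42400, so δQ = 0.216 × 42400 = 9180.

9180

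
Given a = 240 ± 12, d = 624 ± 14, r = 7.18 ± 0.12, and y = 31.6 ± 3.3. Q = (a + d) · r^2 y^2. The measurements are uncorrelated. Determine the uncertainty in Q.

9.46e+06

Let u = a + d = 864. δu = √(δa² + δd²) = √(144 + 196) = 18.4, so δu/u = 0.0213.
Q is then a monomial in u, r, y:
δQ/Q = √((δu/u)² + (2·δr/r)² + (2·δy/y)²) = √(0.000455 + 0.00112 + 0.0436) = 0.213
Q = 4.45e+07, so δQ = 0.213 × 4.45e+07 = 9.46e+06.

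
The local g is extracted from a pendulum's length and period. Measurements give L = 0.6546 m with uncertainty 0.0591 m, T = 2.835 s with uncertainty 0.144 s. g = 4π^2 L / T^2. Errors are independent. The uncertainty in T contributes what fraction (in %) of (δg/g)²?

(δg/g)² = (1·δL/L)² + (-2·δT/T)²
  L term: (1×0.0903)² = 0.00815
  T term: (-2×0.0508)² = 0.0103
Total = 0.0185. Share from T = 0.0103/0.0185 = 0.559.

55.9%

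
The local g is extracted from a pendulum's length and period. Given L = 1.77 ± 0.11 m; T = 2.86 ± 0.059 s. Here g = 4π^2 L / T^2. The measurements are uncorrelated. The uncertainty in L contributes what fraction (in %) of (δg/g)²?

(δg/g)² = (1·δL/L)² + (-2·δT/T)²
  L term: (1×0.0621)² = 0.00386
  T term: (-2×0.0206)² = 0.00170
Total = 0.00556. Share from L = 0.00386/0.00556 = 0.694.

69.4%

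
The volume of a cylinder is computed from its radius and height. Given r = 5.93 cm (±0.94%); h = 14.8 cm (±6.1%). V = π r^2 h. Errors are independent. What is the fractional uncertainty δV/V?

Each factor contributes (exponent × relative error)² to (δV/V)²:
  (2·δr/r)² = (2×0.00940)² = 0.000353;  (1·δh/h)² = (1×0.0610)² = 0.00372
δV/V = √(0.00407) = 0.0638

0.0638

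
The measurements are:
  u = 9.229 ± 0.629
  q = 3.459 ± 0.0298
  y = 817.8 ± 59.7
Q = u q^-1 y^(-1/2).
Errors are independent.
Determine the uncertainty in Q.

0.00726

Q is a product of powers, so relative uncertainties combine in quadrature:
  (1·δu/u)² = (1×0.0682)² = 0.00465;  (-1·δq/q)² = (-1×0.00862)² = 7.42e-05;  (−½·δy/y)² = (-0.5×0.0730)² = 0.00133
δQ/Q = √(0.00605) = 0.0778
Q = 0.09330, so δQ = 0.0778 × 0.09330 = 0.00726.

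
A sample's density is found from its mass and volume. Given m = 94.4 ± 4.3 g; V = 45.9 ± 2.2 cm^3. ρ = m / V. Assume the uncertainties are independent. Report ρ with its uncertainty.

2.06 ± 0.136 g/cm^3

ρ is a product of powers, so relative uncertainties combine in quadrature:
  (1·δm/m)² = (1×0.0456)² = 0.00207;  (-1·δV/V)² = (-1×0.0479)² = 0.00230
δρ/ρ = √(0.00437) = 0.0661
ρ = 2.06 g/cm^3, so δρ = 0.0661 × 2.06 = 0.136 g/cm^3.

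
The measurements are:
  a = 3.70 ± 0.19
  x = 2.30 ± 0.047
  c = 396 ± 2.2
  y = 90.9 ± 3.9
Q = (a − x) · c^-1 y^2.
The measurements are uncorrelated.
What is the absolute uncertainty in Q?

Let u = a − x = 1.40. δu = √(δa² + δx²) = √(0.0361 + 0.00221) = 0.196, so δu/u = 0.140.
Q is then a monomial in u, c, y:
δQ/Q = √((δu/u)² + (-1·δc/c)² + (2·δy/y)²) = √(0.0195 + 3.09e-05 + 0.00736) = 0.164
Q = 29.2, so δQ = 0.164 × 29.2 = 4.79.

4.79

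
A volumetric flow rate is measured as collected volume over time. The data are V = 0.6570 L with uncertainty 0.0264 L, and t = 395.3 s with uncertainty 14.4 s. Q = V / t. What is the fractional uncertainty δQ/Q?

0.0542

Products/powers → add relative errors in quadrature, weighted by exponent:
  (1·δV/V)² = (1×0.0402)² = 0.00161;  (-1·δt/t)² = (-1×0.0364)² = 0.00133
δQ/Q = √(0.00294) = 0.0542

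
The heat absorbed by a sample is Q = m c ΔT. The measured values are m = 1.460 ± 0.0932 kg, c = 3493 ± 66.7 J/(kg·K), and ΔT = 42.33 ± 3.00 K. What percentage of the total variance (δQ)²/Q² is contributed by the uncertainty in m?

(δQ/Q)² = (1·δm/m)² + (1·δc/c)² + (1·δΔT/ΔT)²
  m term: (1×0.0638)² = 0.00407
  c term: (1×0.0191)² = 0.000365
  ΔT term: (1×0.0709)² = 0.00502
Total = 0.00946. Share from m = 0.00407/0.00946 = 0.431.

43.1%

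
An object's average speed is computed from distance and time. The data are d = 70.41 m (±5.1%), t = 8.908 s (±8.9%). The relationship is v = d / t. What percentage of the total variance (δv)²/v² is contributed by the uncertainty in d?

(δv/v)² = (1·δd/d)² + (-1·δt/t)²
  d term: (1×0.0510)² = 0.00260
  t term: (-1×0.0890)² = 0.00792
Total = 0.0105. Share from d = 0.00260/0.0105 = 0.247.

24.7%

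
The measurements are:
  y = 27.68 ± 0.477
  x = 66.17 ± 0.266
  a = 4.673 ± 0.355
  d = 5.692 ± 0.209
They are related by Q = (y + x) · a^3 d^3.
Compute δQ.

4.47e+05

Let u = y + x = 93.85. δu = √(δy² + δx²) = √(0.228 + 0.0708) = 0.546, so δu/u = 0.00582.
Q is then a monomial in u, a, d:
δQ/Q = √((δu/u)² + (3·δa/a)² + (3·δd/d)²) = √(3.39e-05 + 0.0519 + 0.0121) = 0.253
Q = 1.766e+06, so δQ = 0.253 × 1.766e+06 = 4.47e+05.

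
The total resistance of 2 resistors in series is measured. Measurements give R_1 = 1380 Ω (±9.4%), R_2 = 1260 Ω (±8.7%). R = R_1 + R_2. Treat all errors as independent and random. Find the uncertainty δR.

Absolute uncertainties add in quadrature for a linear combination:
  (δR_1)² = 16800;  (δR_2)² = 12000
δR = √(28800) = 170 Ω

170 Ω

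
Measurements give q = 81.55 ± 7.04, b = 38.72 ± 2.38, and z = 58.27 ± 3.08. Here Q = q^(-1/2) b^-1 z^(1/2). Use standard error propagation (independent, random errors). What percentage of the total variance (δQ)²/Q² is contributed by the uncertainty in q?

(δQ/Q)² = (−½·δq/q)² + (-1·δb/b)² + (½·δz/z)²
  q term: (-0.5×0.0863)² = 0.00186
  b term: (-1×0.0615)² = 0.00378
  z term: (0.5×0.0529)² = 0.000698
Total = 0.00634. Share from q = 0.00186/0.00634 = 0.294.

29.4%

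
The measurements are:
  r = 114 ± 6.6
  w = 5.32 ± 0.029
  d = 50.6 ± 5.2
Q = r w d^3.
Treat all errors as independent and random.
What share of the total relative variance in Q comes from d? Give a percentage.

96.6%

(δQ/Q)² = (1·δr/r)² + (1·δw/w)² + (3·δd/d)²
  r term: (1×0.0579)² = 0.00335
  w term: (1×0.00545)² = 2.97e-05
  d term: (3×0.103)² = 0.0950
Total = 0.0984. Share from d = 0.0950/0.0984 = 0.966.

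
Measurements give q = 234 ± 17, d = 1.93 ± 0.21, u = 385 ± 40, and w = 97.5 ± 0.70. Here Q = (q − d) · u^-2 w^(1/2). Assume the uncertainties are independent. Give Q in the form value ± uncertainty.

0.0155 ± 0.00341

Let h = q − d = 232. δh = √(δq² + δd²) = √(289 + 0.0441) = 17.0, so δh/h = 0.0733.
Q is then a monomial in h, u, w:
δQ/Q = √((δh/h)² + (-2·δu/u)² + (½·δw/w)²) = √(0.00537 + 0.0432 + 1.29e-05) = 0.220
Q = 0.0155, so δQ = 0.220 × 0.0155 = 0.00341.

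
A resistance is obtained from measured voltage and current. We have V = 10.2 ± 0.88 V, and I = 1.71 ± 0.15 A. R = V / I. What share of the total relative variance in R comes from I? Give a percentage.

50.8%

(δR/R)² = (1·δV/V)² + (-1·δI/I)²
  V term: (1×0.0863)² = 0.00744
  I term: (-1×0.0877)² = 0.00769
Total = 0.0151. Share from I = 0.00769/0.0151 = 0.508.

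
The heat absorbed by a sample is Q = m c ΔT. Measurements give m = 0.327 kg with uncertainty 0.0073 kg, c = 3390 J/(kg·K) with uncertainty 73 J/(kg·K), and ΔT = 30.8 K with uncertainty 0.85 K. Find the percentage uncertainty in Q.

4.15%

Q is a product of powers, so relative uncertainties combine in quadrature:
  (1·δm/m)² = (1×0.0223)² = 0.000498;  (1·δc/c)² = (1×0.0215)² = 0.000464;  (1·δΔT/ΔT)² = (1×0.0276)² = 0.000762
δQ/Q = √(0.00172) = 0.0415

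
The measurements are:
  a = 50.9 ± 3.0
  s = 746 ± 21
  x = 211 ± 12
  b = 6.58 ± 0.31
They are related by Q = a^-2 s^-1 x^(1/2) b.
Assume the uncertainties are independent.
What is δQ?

6.58e-06

Since Q is a product/quotient, work with relative uncertainties:
  (-2·δa/a)² = (-2×0.0589)² = 0.0139;  (-1·δs/s)² = (-1×0.0282)² = 0.000792;  (½·δx/x)² = (0.5×0.0569)² = 0.000809;  (1·δb/b)² = (1×0.0471)² = 0.00222
δQ/Q = √(0.0177) = 0.133
Q = 4.95e-05, so δQ = 0.133 × 4.95e-05 = 6.58e-06.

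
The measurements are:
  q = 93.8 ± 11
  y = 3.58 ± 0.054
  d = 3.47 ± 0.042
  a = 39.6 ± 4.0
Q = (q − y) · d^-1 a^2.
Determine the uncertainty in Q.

Let u = q − y = 90.2. δu = √(δq² + δy²) = √(121 + 0.00292) = 11.0, so δu/u = 0.122.
Q is then a monomial in u, d, a:
δQ/Q = √((δu/u)² + (-1·δd/d)² + (2·δa/a)²) = √(0.0149 + 0.000147 + 0.0408) = 0.236
Q = 40800, so δQ = 0.236 × 40800 = 9630.

9630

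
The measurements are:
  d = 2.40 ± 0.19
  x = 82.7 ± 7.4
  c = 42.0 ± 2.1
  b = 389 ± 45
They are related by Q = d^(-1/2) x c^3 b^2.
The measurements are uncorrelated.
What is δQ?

For a monomial Q ∝ d^(-1/2), x, c^3, b^2, fractional errors add in quadrature:
  (−½·δd/d)² = (-0.5×0.0792)² = 0.00157;  (1·δx/x)² = (1×0.0895)² = 0.00801;  (3·δc/c)² = (3×0.0500)² = 0.0225;  (2·δb/b)² = (2×0.116)² = 0.0535
δQ/Q = √(0.0856) = 0.293
Q = 5.98e+11, so δQ = 0.293 × 5.98e+11 = 1.75e+11.

1.75e+11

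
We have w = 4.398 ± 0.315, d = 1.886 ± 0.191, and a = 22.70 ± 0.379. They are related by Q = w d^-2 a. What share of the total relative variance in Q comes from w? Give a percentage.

(δQ/Q)² = (1·δw/w)² + (-2·δd/d)² + (1·δa/a)²
  w term: (1×0.0716)² = 0.00513
  d term: (-2×0.101)² = 0.0410
  a term: (1×0.0167)² = 0.000279
Total = 0.0464. Share from w = 0.00513/0.0464 = 0.110.

11.0%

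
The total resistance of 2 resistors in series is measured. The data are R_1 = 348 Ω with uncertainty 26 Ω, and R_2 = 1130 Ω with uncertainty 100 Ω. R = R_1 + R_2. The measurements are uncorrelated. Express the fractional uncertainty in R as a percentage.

6.99%

Sums and differences: (δR)² = Σ (cᵢ δxᵢ)².
  (δR_1)² = 676;  (δR_2)² = 10000
δR = √(10700) = 103 Ω
R = 1480 Ω, so δR/R = 103/1480 = 0.0699.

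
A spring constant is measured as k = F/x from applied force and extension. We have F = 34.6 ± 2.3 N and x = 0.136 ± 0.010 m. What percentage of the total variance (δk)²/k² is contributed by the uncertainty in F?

45.0%

(δk/k)² = (1·δF/F)² + (-1·δx/x)²
  F term: (1×0.0665)² = 0.00442
  x term: (-1×0.0735)² = 0.00541
Total = 0.00983. Share from F = 0.00442/0.00983 = 0.450.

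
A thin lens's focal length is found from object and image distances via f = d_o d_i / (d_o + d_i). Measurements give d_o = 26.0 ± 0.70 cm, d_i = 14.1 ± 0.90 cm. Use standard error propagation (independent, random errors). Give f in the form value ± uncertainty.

∂f/∂d_o = (d_i/(d_o+d_i))² = 0.124;  ∂f/∂d_i = (d_o/(d_o+d_i))² = 0.420
δf = √((∂f/∂d_o · δd_o)² + (∂f/∂d_i · δd_i)²) = √(0.00749 + 0.143) = 0.388 cm
f = 9.14 cm.

9.14 ± 0.388 cm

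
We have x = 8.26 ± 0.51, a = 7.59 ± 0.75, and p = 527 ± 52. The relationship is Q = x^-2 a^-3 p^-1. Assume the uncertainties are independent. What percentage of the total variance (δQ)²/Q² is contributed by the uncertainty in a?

77.9%

(δQ/Q)² = (-2·δx/x)² + (-3·δa/a)² + (-1·δp/p)²
  x term: (-2×0.0617)² = 0.0152
  a term: (-3×0.0988)² = 0.0879
  p term: (-1×0.0987)² = 0.00974
Total = 0.113. Share from a = 0.0879/0.113 = 0.779.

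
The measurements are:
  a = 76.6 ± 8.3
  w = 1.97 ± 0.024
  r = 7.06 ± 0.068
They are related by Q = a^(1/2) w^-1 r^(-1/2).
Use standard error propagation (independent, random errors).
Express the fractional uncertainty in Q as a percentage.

For a monomial Q ∝ a^(1/2), w^-1, r^(-1/2), fractional errors add in quadrature:
  (½·δa/a)² = (0.5×0.108)² = 0.00294;  (-1·δw/w)² = (-1×0.0122)² = 0.000148;  (−½·δr/r)² = (-0.5×0.00963)² = 2.32e-05
δQ/Q = √(0.00311) = 0.0557

5.57%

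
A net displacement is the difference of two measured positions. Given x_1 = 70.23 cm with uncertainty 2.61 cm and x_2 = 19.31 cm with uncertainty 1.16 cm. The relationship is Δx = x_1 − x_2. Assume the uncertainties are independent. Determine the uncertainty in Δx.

2.86 cm

Absolute uncertainties add in quadrature for a linear combination:
  (δx_1)² = 6.81;  (δx_2)² = 1.35
δΔx = √(8.16) = 2.86 cm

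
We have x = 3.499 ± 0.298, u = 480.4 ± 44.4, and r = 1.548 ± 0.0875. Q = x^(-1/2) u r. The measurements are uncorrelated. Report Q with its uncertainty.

Q is a product of powers, so relative uncertainties combine in quadrature:
  (−½·δx/x)² = (-0.5×0.0852)² = 0.00181;  (1·δu/u)² = (1×0.0924)² = 0.00854;  (1·δr/r)² = (1×0.0565)² = 0.00320
δQ/Q = √(0.0136) = 0.116
Q = 397.6, so δQ = 0.116 × 397.6 = 46.3.

397.6 ± 46.3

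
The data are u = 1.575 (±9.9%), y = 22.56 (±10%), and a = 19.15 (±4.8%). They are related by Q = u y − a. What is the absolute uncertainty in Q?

Let p = u·y = 35.53. δp/p = √((1·δu/u)² + (1·δy/y)²) = √(0.00980 + 0.0100) = 0.141, so δp = 5.00.
Q = p − a: δQ = √(δp² + δa²) = √(25.0 + 0.845) = 5.08

5.08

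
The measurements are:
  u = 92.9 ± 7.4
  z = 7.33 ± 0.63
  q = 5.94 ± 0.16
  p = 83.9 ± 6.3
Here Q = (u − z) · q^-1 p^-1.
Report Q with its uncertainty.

0.172 ± 0.0202

Let w = u − z = 85.6. δw = √(δu² + δz²) = √(54.8 + 0.397) = 7.43, so δw/w = 0.0868.
Q is then a monomial in w, q, p:
δQ/Q = √((δw/w)² + (-1·δq/q)² + (-1·δp/p)²) = √(0.00753 + 0.000726 + 0.00564) = 0.118
Q = 0.172, so δQ = 0.118 × 0.172 = 0.0202.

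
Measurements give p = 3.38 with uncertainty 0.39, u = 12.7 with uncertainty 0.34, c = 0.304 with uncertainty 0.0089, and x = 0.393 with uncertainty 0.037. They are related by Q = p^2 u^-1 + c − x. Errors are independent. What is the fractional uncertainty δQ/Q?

Let w = p^2·u^-1 = 0.900. δw/w = √((2·δp/p)² + (-1·δu/u)²) = √(0.0533 + 0.000717) = 0.232, so δw = 0.209.
Q = w + c − x: δQ = √(δw² + δc² + δx²) = √(0.0437 + 7.92e-05 + 0.00137) = 0.212
Q = 0.811, so δQ/Q = 0.212/0.811 = 0.262.

0.262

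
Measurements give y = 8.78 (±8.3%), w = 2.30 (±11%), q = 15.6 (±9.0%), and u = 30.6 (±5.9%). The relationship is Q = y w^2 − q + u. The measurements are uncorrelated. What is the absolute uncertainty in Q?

Let p = y·w^2 = 46.4. δp/p = √((1·δy/y)² + (2·δw/w)²) = √(0.00689 + 0.0484) = 0.235, so δp = 10.9.
Q = p − q + u: δQ = √(δp² + δq² + δu²) = √(119 + 1.97 + 3.26) = 11.2

11.2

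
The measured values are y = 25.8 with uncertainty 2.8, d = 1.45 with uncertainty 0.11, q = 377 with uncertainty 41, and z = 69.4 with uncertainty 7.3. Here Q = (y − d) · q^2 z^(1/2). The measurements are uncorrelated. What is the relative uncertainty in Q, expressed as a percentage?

Let u = y − d = 24.4. δu = √(δy² + δd²) = √(7.84 + 0.0121) = 2.80, so δu/u = 0.115.
Q is then a monomial in u, q, z:
δQ/Q = √((δu/u)² + (2·δq/q)² + (½·δz/z)²) = √(0.0132 + 0.0473 + 0.00277) = 0.252

25.2%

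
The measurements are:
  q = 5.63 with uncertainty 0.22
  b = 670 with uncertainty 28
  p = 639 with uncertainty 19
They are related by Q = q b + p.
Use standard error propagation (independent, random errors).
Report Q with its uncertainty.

Let w = q·b = 3770. δw/w = √((1·δq/q)² + (1·δb/b)²) = √(0.00153 + 0.00175) = 0.0572, so δw = 216.
Q = w + p: δQ = √(δw² + δp²) = √(46600 + 361) = 217
Q = 4410.

4410 ± 217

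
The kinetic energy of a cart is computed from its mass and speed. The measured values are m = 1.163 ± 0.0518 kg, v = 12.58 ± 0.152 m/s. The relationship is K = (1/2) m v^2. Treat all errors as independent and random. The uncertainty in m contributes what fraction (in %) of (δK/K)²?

(δK/K)² = (1·δm/m)² + (2·δv/v)²
  m term: (1×0.0445)² = 0.00198
  v term: (2×0.0121)² = 0.000584
Total = 0.00257. Share from m = 0.00198/0.00257 = 0.773.

77.3%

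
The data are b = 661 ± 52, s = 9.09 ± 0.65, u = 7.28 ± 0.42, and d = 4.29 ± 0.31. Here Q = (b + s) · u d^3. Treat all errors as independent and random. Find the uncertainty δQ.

91400

Let w = b + s = 670. δw = √(δb² + δs²) = √(2700 + 0.423) = 52.0, so δw/w = 0.0776.
Q is then a monomial in w, u, d:
δQ/Q = √((δw/w)² + (1·δu/u)² + (3·δd/d)²) = √(0.00602 + 0.00333 + 0.0470) = 0.237
Q = 3.85e+05, so δQ = 0.237 × 3.85e+05 = 91400.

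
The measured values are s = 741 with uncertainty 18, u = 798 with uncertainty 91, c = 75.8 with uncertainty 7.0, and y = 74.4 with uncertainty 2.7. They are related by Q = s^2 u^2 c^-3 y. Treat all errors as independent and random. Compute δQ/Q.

0.364

Since Q is a product/quotient, work with relative uncertainties:
  (2·δs/s)² = (2×0.0243)² = 0.00236;  (2·δu/u)² = (2×0.114)² = 0.0520;  (-3·δc/c)² = (-3×0.0923)² = 0.0768;  (1·δy/y)² = (1×0.0363)² = 0.00132
δQ/Q = √(0.132) = 0.364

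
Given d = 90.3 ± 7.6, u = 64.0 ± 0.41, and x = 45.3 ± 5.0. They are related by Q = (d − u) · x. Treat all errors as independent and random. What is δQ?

Let w = d − u = 26.3. δw = √(δd² + δu²) = √(57.8 + 0.168) = 7.61, so δw/w = 0.289.
Q is then a monomial in w, x:
δQ/Q = √((δw/w)² + (1·δx/x)²) = √(0.0837 + 0.0122) = 0.310
Q = 1190, so δQ = 0.310 × 1190 = 369.

369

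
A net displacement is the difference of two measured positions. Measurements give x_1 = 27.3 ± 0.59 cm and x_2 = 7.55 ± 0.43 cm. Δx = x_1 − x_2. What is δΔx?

Δx is a linear combination, so absolute uncertainties add in quadrature:
  (δx_1)² = 0.348;  (δx_2)² = 0.185
δΔx = √(0.533) = 0.730 cm

0.730 cm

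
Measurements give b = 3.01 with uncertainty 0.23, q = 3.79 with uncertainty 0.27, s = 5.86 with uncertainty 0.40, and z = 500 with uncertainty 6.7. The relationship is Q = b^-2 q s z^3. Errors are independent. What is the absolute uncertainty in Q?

Since Q is a product/quotient, work with relative uncertainties:
  (-2·δb/b)² = (-2×0.0764)² = 0.0234;  (1·δq/q)² = (1×0.0712)² = 0.00508;  (1·δs/s)² = (1×0.0683)² = 0.00466;  (3·δz/z)² = (3×0.0134)² = 0.00162
δQ/Q = √(0.0347) = 0.186
Q = 3.06e+08, so δQ = 0.186 × 3.06e+08 = 5.71e+07.

5.71e+07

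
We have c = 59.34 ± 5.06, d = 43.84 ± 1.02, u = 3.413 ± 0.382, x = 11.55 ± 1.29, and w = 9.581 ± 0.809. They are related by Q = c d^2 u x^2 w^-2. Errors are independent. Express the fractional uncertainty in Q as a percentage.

31.7%

For a monomial Q ∝ c, d^2, u, x^2, w^-2, fractional errors add in quadrature:
  (1·δc/c)² = (1×0.0853)² = 0.00727;  (2·δd/d)² = (2×0.0233)² = 0.00217;  (1·δu/u)² = (1×0.112)² = 0.0125;  (2·δx/x)² = (2×0.112)² = 0.0499;  (-2·δw/w)² = (-2×0.0844)² = 0.0285
δQ/Q = √(0.100) = 0.317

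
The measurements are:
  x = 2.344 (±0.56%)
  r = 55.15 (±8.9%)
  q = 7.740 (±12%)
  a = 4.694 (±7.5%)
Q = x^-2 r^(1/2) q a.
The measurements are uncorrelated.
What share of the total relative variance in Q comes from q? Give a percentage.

65.1%

(δQ/Q)² = (-2·δx/x)² + (½·δr/r)² + (1·δq/q)² + (1·δa/a)²
  x term: (-2×0.00560)² = 0.000125
  r term: (0.5×0.0890)² = 0.00198
  q term: (1×0.120)² = 0.0144
  a term: (1×0.0750)² = 0.00562
Total = 0.0221. Share from q = 0.0144/0.0221 = 0.651.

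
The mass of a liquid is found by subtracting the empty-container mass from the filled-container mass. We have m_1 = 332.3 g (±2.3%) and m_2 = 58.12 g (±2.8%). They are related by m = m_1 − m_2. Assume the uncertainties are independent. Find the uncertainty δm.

7.81 g

Sums and differences: (δm)² = Σ (cᵢ δxᵢ)².
  (δm_1)² = 58.4;  (δm_2)² = 2.65
δm = √(61.1) = 7.81 g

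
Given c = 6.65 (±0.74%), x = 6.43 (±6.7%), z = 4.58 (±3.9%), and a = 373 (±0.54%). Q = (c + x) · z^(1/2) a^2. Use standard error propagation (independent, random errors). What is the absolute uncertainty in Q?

Let u = c + x = 13.1. δu = √(δc² + δx²) = √(0.00242 + 0.186) = 0.434, so δu/u = 0.0332.
Q is then a monomial in u, z, a:
δQ/Q = √((δu/u)² + (½·δz/z)² + (2·δa/a)²) = √(0.00110 + 0.000380 + 0.000117) = 0.0399
Q = 3.89e+06, so δQ = 0.0399 × 3.89e+06 = 1.56e+05.

1.56e+05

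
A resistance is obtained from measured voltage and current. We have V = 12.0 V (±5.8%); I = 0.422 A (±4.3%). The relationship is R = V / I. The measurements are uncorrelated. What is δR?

2.05 Ω

Since R is a product/quotient, work with relative uncertainties:
  (1·δV/V)² = (1×0.0580)² = 0.00336;  (-1·δI/I)² = (-1×0.0430)² = 0.00185
δR/R = √(0.00521) = 0.0722
R = 28.4 Ω, so δR = 0.0722 × 28.4 = 2.05 Ω.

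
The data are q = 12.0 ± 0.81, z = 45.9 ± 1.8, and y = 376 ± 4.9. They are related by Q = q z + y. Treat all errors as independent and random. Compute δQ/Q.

Let p = q·z = 551. δp/p = √((1·δq/q)² + (1·δz/z)²) = √(0.00456 + 0.00154) = 0.0781, so δp = 43.0.
Q = p + y: δQ = √(δp² + δy²) = √(1850 + 24.0) = 43.3
Q = 927, so δQ/Q = 43.3/927 = 0.0467.

0.0467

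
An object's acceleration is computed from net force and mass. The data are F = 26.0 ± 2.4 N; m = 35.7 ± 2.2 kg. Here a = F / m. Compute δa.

0.0808 m/s^2

Each factor contributes (exponent × relative error)² to (δa/a)²:
  (1·δF/F)² = (1×0.0923)² = 0.00852;  (-1·δm/m)² = (-1×0.0616)² = 0.00380
δa/a = √(0.0123) = 0.111
a = 0.728 m/s^2, so δa = 0.111 × 0.728 = 0.0808 m/s^2.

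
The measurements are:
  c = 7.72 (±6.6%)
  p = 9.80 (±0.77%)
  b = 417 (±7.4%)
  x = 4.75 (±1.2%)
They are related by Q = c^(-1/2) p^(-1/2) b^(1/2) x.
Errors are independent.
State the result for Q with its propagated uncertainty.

Each factor contributes (exponent × relative error)² to (δQ/Q)²:
  (−½·δc/c)² = (-0.5×0.0660)² = 0.00109;  (−½·δp/p)² = (-0.5×0.00770)² = 1.48e-05;  (½·δb/b)² = (0.5×0.0740)² = 0.00137;  (1·δx/x)² = (1×0.0120)² = 0.000144
δQ/Q = √(0.00262) = 0.0512
Q = 11.2, so δQ = 0.0512 × 11.2 = 0.570.

11.2 ± 0.570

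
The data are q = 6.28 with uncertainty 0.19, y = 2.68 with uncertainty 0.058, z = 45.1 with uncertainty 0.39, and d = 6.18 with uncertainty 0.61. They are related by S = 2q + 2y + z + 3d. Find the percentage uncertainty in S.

2.35%

S is a linear combination, so absolute uncertainties add in quadrature:
  (2·δq)² = 0.144;  (2·δy)² = 0.0135;  (δz)² = 0.152;  (3·δd)² = 3.35
δS = √(3.66) = 1.91
S = 81.6, so δS/S = 1.91/81.6 = 0.0235.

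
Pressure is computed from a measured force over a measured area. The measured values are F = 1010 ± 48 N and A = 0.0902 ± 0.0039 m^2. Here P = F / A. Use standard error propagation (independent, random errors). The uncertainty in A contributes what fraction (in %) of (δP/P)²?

45.3%

(δP/P)² = (1·δF/F)² + (-1·δA/A)²
  F term: (1×0.0475)² = 0.00226
  A term: (-1×0.0432)² = 0.00187
Total = 0.00413. Share from A = 0.00187/0.00413 = 0.453.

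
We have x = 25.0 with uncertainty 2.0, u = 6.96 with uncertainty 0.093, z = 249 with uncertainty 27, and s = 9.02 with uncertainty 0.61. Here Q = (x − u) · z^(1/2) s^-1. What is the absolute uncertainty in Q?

Let w = x − u = 18.0. δw = √(δx² + δu²) = √(4.00 + 0.00865) = 2.00, so δw/w = 0.111.
Q is then a monomial in w, z, s:
δQ/Q = √((δw/w)² + (½·δz/z)² + (-1·δs/s)²) = √(0.0123 + 0.00294 + 0.00457) = 0.141
Q = 31.6, so δQ = 0.141 × 31.6 = 4.44.

4.44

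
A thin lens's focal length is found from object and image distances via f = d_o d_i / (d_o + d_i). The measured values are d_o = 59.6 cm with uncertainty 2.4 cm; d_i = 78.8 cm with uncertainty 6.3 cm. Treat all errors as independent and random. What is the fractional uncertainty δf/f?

∂f/∂d_o = (d_i/(d_o+d_i))² = 0.324;  ∂f/∂d_i = (d_o/(d_o+d_i))² = 0.185
δf = √((∂f/∂d_o · δd_o)² + (∂f/∂d_i · δd_i)²) = √(0.605 + 1.36) = 1.40 cm
f = 33.9 cm, so δf/f = 1.40/33.9 = 0.0414.

0.0414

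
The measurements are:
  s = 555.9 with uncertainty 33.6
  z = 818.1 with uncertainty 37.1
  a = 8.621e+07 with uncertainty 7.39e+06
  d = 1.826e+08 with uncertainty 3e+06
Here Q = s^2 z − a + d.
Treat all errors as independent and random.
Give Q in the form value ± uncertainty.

(3.492 ± 0.336) × 10^8

Let p = s^2·z = 2.528e+08. δp/p = √((2·δs/s)² + (1·δz/z)²) = √(0.0146 + 0.00206) = 0.129, so δp = 3.26e+07.
Q = p − a + d: δQ = √(δp² + δa² + δd²) = √(1.07e+15 + 5.46e+13 + 9e+12) = 3.36e+07
Q = 3.492e+08.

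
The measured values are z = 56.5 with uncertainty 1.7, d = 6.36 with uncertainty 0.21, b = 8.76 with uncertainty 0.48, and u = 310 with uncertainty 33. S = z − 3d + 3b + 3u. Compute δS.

99.0

Sums and differences: (δS)² = Σ (cᵢ δxᵢ)².
  (δz)² = 2.89;  (3·δd)² = 0.397;  (3·δb)² = 2.07;  (3·δu)² = 9800
δS = √(9810) = 99.0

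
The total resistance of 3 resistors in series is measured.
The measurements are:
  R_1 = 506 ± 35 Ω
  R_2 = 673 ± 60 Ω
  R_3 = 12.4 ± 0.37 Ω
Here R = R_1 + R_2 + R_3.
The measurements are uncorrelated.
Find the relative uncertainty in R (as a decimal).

0.0583

For a sum/difference, combine absolute errors in quadrature:
  (δR_1)² = 1220;  (δR_2)² = 3600;  (δR_3)² = 0.137
δR = √(4830) = 69.5 Ω
R = 1190 Ω, so δR/R = 69.5/1190 = 0.0583.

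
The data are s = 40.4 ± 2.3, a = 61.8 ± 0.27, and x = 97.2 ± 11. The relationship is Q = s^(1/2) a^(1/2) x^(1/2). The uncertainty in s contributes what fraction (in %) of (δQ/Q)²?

20.2%

(δQ/Q)² = (½·δs/s)² + (½·δa/a)² + (½·δx/x)²
  s term: (0.5×0.0569)² = 0.000810
  a term: (0.5×0.00437)² = 4.77e-06
  x term: (0.5×0.113)² = 0.00320
Total = 0.00402. Share from s = 0.000810/0.00402 = 0.202.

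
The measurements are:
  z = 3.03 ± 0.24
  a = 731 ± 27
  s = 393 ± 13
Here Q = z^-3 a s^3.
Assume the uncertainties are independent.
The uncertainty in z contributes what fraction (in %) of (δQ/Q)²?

83.4%

(δQ/Q)² = (-3·δz/z)² + (1·δa/a)² + (3·δs/s)²
  z term: (-3×0.0792)² = 0.0565
  a term: (1×0.0369)² = 0.00136
  s term: (3×0.0331)² = 0.00985
Total = 0.0677. Share from z = 0.0565/0.0677 = 0.834.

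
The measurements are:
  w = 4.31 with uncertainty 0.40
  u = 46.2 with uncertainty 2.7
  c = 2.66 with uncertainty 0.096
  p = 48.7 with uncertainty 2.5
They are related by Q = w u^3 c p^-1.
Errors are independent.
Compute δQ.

Q is a product of powers, so relative uncertainties combine in quadrature:
  (1·δw/w)² = (1×0.0928)² = 0.00861;  (3·δu/u)² = (3×0.0584)² = 0.0307;  (1·δc/c)² = (1×0.0361)² = 0.00130;  (-1·δp/p)² = (-1×0.0513)² = 0.00264
δQ/Q = √(0.0433) = 0.208
Q = 23200, so δQ = 0.208 × 23200 = 4830.

4830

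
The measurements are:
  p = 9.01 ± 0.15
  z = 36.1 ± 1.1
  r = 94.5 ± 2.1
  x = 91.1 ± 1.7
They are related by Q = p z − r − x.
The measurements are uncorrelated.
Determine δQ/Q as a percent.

8.31%

Let w = p·z = 325. δw/w = √((1·δp/p)² + (1·δz/z)²) = √(0.000277 + 0.000928) = 0.0347, so δw = 11.3.
Q = w − r − x: δQ = √(δw² + δr² + δx²) = √(128 + 4.41 + 2.89) = 11.6
Q = 140, so δQ/Q = 11.6/140 = 0.0831.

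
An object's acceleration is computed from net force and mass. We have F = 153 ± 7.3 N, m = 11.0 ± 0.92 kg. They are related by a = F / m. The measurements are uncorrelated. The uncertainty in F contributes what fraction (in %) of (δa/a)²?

24.6%

(δa/a)² = (1·δF/F)² + (-1·δm/m)²
  F term: (1×0.0477)² = 0.00228
  m term: (-1×0.0836)² = 0.00700
Total = 0.00927. Share from F = 0.00228/0.00927 = 0.246.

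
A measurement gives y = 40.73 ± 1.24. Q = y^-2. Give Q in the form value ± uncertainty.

(6.028 ± 0.367) × 10^-4

Q ∝ y^-2, so δQ/Q = |-2| · δy/y = 2 × 0.0304 = 0.0609.
Q = 0.0006028, so δQ = 0.0609 × 0.0006028 = 3.67e-05.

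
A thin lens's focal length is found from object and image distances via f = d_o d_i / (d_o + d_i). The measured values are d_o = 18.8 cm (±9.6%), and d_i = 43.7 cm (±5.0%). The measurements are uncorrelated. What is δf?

0.904 cm

∂f/∂d_o = (d_i/(d_o+d_i))² = 0.489;  ∂f/∂d_i = (d_o/(d_o+d_i))² = 0.0905
δf = √((∂f/∂d_o · δd_o)² + (∂f/∂d_i · δd_i)²) = √(0.779 + 0.0391) = 0.904 cm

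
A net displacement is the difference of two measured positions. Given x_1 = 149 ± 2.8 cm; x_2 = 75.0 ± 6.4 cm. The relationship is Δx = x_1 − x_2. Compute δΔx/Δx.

Sums and differences: (δΔx)² = Σ (cᵢ δxᵢ)².
  (δx_1)² = 7.84;  (δx_2)² = 41.0
δΔx = √(48.8) = 6.99 cm
Δx = 74.0 cm, so δΔx/Δx = 6.99/74.0 = 0.0944.

0.0944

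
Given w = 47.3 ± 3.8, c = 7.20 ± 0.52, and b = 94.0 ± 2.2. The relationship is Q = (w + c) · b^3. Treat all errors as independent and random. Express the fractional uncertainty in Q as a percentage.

Let u = w + c = 54.5. δu = √(δw² + δc²) = √(14.4 + 0.270) = 3.84, so δu/u = 0.0704.
Q is then a monomial in u, b:
δQ/Q = √((δu/u)² + (3·δb/b)²) = √(0.00495 + 0.00493) = 0.0994

9.94%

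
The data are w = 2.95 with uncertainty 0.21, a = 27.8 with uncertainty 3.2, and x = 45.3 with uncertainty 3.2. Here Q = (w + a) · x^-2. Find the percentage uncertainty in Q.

17.6%

Let u = w + a = 30.8. δu = √(δw² + δa²) = √(0.0441 + 10.2) = 3.21, so δu/u = 0.104.
Q is then a monomial in u, x:
δQ/Q = √((δu/u)² + (-2·δx/x)²) = √(0.0109 + 0.0200) = 0.176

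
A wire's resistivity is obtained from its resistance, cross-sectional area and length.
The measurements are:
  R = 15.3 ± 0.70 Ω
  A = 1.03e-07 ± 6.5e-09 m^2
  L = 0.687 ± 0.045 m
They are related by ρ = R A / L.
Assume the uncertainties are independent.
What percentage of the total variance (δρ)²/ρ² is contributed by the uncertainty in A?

38.4%

(δρ/ρ)² = (1·δR/R)² + (1·δA/A)² + (-1·δL/L)²
  R term: (1×0.0458)² = 0.00209
  A term: (1×0.0631)² = 0.00398
  L term: (-1×0.0655)² = 0.00429
Total = 0.0104. Share from A = 0.00398/0.0104 = 0.384.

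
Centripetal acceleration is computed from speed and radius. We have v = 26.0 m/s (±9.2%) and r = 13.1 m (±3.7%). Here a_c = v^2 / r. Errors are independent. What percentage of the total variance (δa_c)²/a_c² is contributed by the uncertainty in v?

(δa_c/a_c)² = (2·δv/v)² + (-1·δr/r)²
  v term: (2×0.0920)² = 0.0339
  r term: (-1×0.0370)² = 0.00137
Total = 0.0352. Share from v = 0.0339/0.0352 = 0.961.

96.1%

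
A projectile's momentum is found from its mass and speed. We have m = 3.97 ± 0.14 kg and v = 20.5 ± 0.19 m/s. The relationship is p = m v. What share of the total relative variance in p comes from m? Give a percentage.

(δp/p)² = (1·δm/m)² + (1·δv/v)²
  m term: (1×0.0353)² = 0.00124
  v term: (1×0.00927)² = 8.59e-05
Total = 0.00133. Share from m = 0.00124/0.00133 = 0.935.

93.5%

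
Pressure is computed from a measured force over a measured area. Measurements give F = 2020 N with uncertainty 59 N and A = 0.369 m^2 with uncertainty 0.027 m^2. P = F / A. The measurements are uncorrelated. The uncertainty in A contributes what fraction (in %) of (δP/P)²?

(δP/P)² = (1·δF/F)² + (-1·δA/A)²
  F term: (1×0.0292)² = 0.000853
  A term: (-1×0.0732)² = 0.00535
Total = 0.00621. Share from A = 0.00535/0.00621 = 0.863.

86.3%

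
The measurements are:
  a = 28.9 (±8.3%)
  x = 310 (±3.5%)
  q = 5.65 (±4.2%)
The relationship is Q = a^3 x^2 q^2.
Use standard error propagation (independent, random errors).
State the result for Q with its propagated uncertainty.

(7.40 ± 2.01) × 10^10

Each factor contributes (exponent × relative error)² to (δQ/Q)²:
  (3·δa/a)² = (3×0.0830)² = 0.0620;  (2·δx/x)² = (2×0.0350)² = 0.00490;  (2·δq/q)² = (2×0.0420)² = 0.00706
δQ/Q = √(0.0740) = 0.272
Q = 7.4e+10, so δQ = 0.272 × 7.4e+10 = 2.01e+10.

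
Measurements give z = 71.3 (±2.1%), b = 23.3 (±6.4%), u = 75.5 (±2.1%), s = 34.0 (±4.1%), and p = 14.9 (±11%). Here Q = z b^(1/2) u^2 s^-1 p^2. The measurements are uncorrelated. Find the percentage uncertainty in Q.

Relative error in a monomial: (δQ/Q)² = Σ (nᵢ · δxᵢ/xᵢ)².
  (1·δz/z)² = (1×0.0210)² = 0.000441;  (½·δb/b)² = (0.5×0.0640)² = 0.00102;  (2·δu/u)² = (2×0.0210)² = 0.00176;  (-1·δs/s)² = (-1×0.0410)² = 0.00168;  (2·δp/p)² = (2×0.110)² = 0.0484
δQ/Q = √(0.0533) = 0.231

23.1%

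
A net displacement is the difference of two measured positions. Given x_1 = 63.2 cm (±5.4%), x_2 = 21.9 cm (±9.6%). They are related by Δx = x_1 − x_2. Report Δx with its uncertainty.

Δx is a linear combination, so absolute uncertainties add in quadrature:
  (δx_1)² = 11.6;  (δx_2)² = 4.42
δΔx = √(16.1) = 4.01 cm
Δx = 41.3 cm.

41.3 ± 4.01 cm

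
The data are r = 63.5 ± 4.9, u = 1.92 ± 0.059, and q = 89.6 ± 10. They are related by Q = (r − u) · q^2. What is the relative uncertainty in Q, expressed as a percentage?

23.7%

Let w = r − u = 61.6. δw = √(δr² + δu²) = √(24.0 + 0.00348) = 4.90, so δw/w = 0.0796.
Q is then a monomial in w, q:
δQ/Q = √((δw/w)² + (2·δq/q)²) = √(0.00633 + 0.0498) = 0.237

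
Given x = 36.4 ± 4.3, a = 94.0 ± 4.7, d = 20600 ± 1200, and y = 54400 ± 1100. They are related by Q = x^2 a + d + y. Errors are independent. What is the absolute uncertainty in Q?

30100

Let p = x^2·a = 1.25e+05. δp/p = √((2·δx/x)² + (1·δa/a)²) = √(0.0558 + 0.00250) = 0.241, so δp = 30100.
Q = p + d + y: δQ = √(δp² + δd² + δy²) = √(9.05e+08 + 1.44e+06 + 1.21e+06) = 30100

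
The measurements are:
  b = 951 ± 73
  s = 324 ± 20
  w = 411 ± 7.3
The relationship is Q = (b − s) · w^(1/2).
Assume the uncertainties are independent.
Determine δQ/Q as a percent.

12.1%

Let u = b − s = 627. δu = √(δb² + δs²) = √(5330 + 400) = 75.7, so δu/u = 0.121.
Q is then a monomial in u, w:
δQ/Q = √((δu/u)² + (½·δw/w)²) = √(0.0146 + 7.89e-05) = 0.121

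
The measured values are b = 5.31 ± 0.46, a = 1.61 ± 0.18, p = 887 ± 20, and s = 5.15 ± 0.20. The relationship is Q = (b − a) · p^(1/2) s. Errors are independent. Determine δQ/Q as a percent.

Let u = b − a = 3.70. δu = √(δb² + δa²) = √(0.212 + 0.0324) = 0.494, so δu/u = 0.134.
Q is then a monomial in u, p, s:
δQ/Q = √((δu/u)² + (½·δp/p)² + (1·δs/s)²) = √(0.0178 + 0.000127 + 0.00151) = 0.139

13.9%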